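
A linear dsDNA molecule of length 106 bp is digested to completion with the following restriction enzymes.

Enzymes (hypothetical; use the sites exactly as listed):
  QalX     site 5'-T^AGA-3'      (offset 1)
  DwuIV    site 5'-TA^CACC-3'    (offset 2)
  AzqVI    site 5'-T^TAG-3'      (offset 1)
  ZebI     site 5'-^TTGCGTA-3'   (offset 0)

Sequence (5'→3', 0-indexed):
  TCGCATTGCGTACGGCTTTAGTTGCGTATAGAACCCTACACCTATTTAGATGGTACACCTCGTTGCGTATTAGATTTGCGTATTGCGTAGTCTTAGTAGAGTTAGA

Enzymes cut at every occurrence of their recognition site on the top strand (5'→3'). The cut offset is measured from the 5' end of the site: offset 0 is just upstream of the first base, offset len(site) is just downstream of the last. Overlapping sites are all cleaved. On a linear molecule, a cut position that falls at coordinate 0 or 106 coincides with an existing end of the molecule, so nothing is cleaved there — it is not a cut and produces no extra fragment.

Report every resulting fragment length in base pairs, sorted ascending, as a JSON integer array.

Scan for sites:
  QalX (TAGA, off=1): starts [28, 46, 70, 96, 102] → cuts [29, 47, 71, 97, 103]
  DwuIV (TACACC, off=2): starts [36, 53] → cuts [38, 55]
  AzqVI (TTAG, off=1): starts [17, 45, 69, 92, 101] → cuts [18, 46, 70, 93, 102]
  ZebI (TTGCGTA, off=0): starts [5, 21, 62, 75, 82] → cuts [5, 21, 62, 75, 82]

Pooled cuts: [5, 18, 21, 29, 38, 46, 47, 55, 62, 70, 71, 75, 82, 93, 97, 102, 103]

Fragments:
  [0,5): 5 bp
  [5,18): 13 bp
  [18,21): 3 bp
  [21,29): 8 bp
  [29,38): 9 bp
  [38,46): 8 bp
  [46,47): 1 bp
  [47,55): 8 bp
  [55,62): 7 bp
  [62,70): 8 bp
  [70,71): 1 bp
  [71,75): 4 bp
  [75,82): 7 bp
  [82,93): 11 bp
  [93,97): 4 bp
  [97,102): 5 bp
  [102,103): 1 bp
  [103,106): 3 bp

[1,1,1,3,3,4,4,5,5,7,7,8,8,8,8,9,11,13]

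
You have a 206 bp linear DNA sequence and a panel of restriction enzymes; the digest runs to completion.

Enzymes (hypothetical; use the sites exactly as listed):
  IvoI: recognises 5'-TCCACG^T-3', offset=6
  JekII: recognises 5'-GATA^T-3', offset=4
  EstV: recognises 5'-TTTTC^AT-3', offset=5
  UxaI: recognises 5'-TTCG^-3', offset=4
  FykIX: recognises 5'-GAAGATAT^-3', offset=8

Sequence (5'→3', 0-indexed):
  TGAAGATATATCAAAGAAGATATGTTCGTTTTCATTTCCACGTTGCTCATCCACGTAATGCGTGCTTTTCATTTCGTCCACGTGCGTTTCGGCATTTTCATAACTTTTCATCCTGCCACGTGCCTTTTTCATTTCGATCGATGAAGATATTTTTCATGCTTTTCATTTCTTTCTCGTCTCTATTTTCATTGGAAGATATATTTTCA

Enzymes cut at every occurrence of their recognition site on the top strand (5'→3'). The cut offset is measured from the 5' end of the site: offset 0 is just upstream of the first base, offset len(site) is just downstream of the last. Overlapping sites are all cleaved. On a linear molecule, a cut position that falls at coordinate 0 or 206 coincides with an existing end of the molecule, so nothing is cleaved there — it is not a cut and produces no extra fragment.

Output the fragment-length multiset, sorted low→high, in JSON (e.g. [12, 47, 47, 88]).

[1,1,1,1,5,5,5,6,6,6,7,8,8,9,9,9,10,11,13,13,13,15,21,23]

Scan for sites:
  IvoI TCCACGT/6: at [36, 49, 76] ⇒ [42, 55, 82]
  JekII GATAT/4: at [4, 18, 145, 194] ⇒ [8, 22, 149, 198]
  EstV TTTTCAT/5: at [28, 65, 94, 104, 125, 150, 159, 182] ⇒ [33, 70, 99, 109, 130, 155, 164, 187]
  UxaI TTCG/4: at [24, 72, 87, 132] ⇒ [28, 76, 91, 136]
  FykIX GAAGATAT/8: at [1, 15, 142, 191] ⇒ [9, 23, 150, 199]

Pooled cuts: [8, 9, 22, 23, 28, 33, 42, 55, 70, 76, 82, 91, 99, 109, 130, 136, 149, 150, 155, 164, 187, 198, 199]

Fragment lengths:
  [0,8): 8 bp
  [8,9): 1 bp
  [9,22): 13 bp
  [22,23): 1 bp
  [23,28): 5 bp
  [28,33): 5 bp
  [33,42): 9 bp
  [42,55): 13 bp
  [55,70): 15 bp
  [70,76): 6 bp
  [76,82): 6 bp
  [82,91): 9 bp
  [91,99): 8 bp
  [99,109): 10 bp
  [109,130): 21 bp
  [130,136): 6 bp
  [136,149): 13 bp
  [149,150): 1 bp
  [150,155): 5 bp
  [155,164): 9 bp
  [164,187): 23 bp
  [187,198): 11 bp
  [198,199): 1 bp
  [199,206): 7 bp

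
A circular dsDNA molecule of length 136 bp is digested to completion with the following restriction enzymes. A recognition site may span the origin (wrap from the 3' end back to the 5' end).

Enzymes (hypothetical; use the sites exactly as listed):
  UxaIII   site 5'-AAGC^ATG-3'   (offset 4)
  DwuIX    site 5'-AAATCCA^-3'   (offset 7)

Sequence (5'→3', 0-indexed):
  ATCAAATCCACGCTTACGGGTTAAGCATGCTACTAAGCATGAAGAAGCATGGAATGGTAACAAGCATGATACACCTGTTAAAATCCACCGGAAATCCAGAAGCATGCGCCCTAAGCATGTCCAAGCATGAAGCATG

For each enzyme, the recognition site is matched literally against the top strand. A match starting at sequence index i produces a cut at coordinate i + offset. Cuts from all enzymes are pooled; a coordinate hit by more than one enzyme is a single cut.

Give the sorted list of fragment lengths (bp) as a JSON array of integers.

[5,7,10,10,11,12,13,13,16,17,22]

Per-enzyme occurrences:
  UxaIII AAGCATG/4: at [22, 34, 44, 61, 99, 112, 122, 129] ⇒ [26, 38, 48, 65, 103, 116, 126, 133]
  DwuIX AAATCCA/7: at [3, 80, 91] ⇒ [10, 87, 98]

Pooled cuts: [10, 26, 38, 48, 65, 87, 98, 103, 116, 126, 133]

Fragments:
  10→26: 16 bp
  26→38: 12 bp
  38→48: 10 bp
  48→65: 17 bp
  65→87: 22 bp
  87→98: 11 bp
  98→103: 5 bp
  103→116: 13 bp
  116→126: 10 bp
  126→133: 7 bp
  133→10 (wrap): 136-133+10 = 13 bp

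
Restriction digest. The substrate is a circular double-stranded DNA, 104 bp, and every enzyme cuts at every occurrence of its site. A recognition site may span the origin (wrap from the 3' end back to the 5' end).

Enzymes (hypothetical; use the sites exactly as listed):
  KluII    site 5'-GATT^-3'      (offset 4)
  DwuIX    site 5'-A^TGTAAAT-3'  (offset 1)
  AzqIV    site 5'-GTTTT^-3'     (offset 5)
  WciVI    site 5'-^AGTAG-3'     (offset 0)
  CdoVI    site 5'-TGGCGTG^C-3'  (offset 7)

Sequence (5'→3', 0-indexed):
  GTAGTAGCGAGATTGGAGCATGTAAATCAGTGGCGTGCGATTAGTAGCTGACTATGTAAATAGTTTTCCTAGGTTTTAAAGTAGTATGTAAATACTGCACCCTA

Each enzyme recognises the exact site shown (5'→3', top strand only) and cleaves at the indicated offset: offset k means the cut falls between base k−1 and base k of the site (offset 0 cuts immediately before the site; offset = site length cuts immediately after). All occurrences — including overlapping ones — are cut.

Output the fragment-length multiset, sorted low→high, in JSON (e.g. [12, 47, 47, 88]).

[2,3,5,6,7,10,12,12,13,17,17]

Per-enzyme occurrences:
  KluII GATT/4: at [10, 38] ⇒ [14, 42]
  DwuIX ATGTAAAT/1: at [19, 53, 85] ⇒ [20, 54, 86]
  AzqIV GTTTT/5: at [62, 72] ⇒ [67, 77]
  WciVI AGTAG/0: at [2, 42, 79, 103] ⇒ [2, 42, 79, 103]
  CdoVI TGGCGTGC/7: at [30] ⇒ [37]

Pooled cuts: [2, 14, 20, 37, 42, 54, 67, 77, 79, 86, 103]

Fragments:
  2→14: 12 bp
  14→20: 6 bp
  20→37: 17 bp
  37→42: 5 bp
  42→54: 12 bp
  54→67: 13 bp
  67→77: 10 bp
  77→79: 2 bp
  79→86: 7 bp
  86→103: 17 bp
  103→2 (wrap): 104-103+2 = 3 bp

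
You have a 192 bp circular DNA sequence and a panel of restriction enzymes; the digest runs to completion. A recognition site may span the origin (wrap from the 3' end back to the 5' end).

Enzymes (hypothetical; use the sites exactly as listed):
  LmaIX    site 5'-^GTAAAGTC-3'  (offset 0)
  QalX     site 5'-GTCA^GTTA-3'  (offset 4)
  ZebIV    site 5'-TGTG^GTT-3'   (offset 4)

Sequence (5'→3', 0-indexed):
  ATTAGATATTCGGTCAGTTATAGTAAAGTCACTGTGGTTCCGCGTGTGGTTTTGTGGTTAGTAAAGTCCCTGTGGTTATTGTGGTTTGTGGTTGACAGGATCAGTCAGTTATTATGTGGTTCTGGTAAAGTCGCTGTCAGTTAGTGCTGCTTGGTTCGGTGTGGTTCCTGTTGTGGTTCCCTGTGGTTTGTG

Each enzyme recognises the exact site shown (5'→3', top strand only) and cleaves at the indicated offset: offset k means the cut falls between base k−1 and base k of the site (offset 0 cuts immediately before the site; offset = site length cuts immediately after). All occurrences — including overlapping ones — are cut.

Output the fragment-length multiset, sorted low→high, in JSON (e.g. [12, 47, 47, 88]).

Site scan:
  LmaIX GTAAAGTC/0: at [22, 60, 124] ⇒ [22, 60, 124]
  QalX GTCAGTTA/4: at [12, 103, 135] ⇒ [16, 107, 139]
  ZebIV TGTGGTT/4: at [32, 44, 52, 70, 79, 86, 114, 159, 171, 181] ⇒ [36, 48, 56, 74, 83, 90, 118, 163, 175, 185]

Pooled cuts: [16, 22, 36, 48, 56, 60, 74, 83, 90, 107, 118, 124, 139, 163, 175, 185]

Fragments:
  16→22: 6 bp
  22→36: 14 bp
  36→48: 12 bp
  48→56: 8 bp
  56→60: 4 bp
  60→74: 14 bp
  74→83: 9 bp
  83→90: 7 bp
  90→107: 17 bp
  107→118: 11 bp
  118→124: 6 bp
  124→139: 15 bp
  139→163: 24 bp
  163→175: 12 bp
  175→185: 10 bp
  185→16 (wrap): 192-185+16 = 23 bp

[4,6,6,7,8,9,10,11,12,12,14,14,15,17,23,24]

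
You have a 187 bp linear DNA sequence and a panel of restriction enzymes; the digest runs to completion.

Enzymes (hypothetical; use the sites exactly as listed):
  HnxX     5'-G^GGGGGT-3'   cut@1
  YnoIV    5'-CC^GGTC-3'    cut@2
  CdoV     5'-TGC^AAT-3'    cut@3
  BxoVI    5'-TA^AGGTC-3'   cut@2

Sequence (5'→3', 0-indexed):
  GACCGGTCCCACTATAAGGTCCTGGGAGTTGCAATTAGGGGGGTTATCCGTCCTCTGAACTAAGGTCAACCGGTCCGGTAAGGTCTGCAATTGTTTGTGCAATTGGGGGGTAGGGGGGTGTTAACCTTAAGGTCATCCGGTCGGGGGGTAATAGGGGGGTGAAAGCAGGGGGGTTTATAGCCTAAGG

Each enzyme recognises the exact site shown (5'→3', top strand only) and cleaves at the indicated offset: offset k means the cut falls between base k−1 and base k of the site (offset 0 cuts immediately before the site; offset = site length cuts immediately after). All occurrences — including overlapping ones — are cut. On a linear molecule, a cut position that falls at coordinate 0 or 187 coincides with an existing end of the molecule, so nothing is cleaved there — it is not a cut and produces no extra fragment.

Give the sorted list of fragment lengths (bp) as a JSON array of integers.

[4,5,5,6,8,8,9,9,9,11,12,12,14,16,16,19,24]

Site scan:
  HnxX (GGGGGGT, off=1): starts [37, 104, 112, 142, 153, 167] → cuts [38, 105, 113, 143, 154, 168]
  YnoIV (CCGGTC, off=2): starts [2, 69, 136] → cuts [4, 71, 138]
  CdoV (TGCAAT, off=3): starts [29, 85, 97] → cuts [32, 88, 100]
  BxoVI (TAAGGTC, off=2): starts [14, 60, 78, 127] → cuts [16, 62, 80, 129]

Pooled cuts: [4, 16, 32, 38, 62, 71, 80, 88, 100, 105, 113, 129, 138, 143, 154, 168]

Fragments:
  [0,4): 4 bp
  [4,16): 12 bp
  [16,32): 16 bp
  [32,38): 6 bp
  [38,62): 24 bp
  [62,71): 9 bp
  [71,80): 9 bp
  [80,88): 8 bp
  [88,100): 12 bp
  [100,105): 5 bp
  [105,113): 8 bp
  [113,129): 16 bp
  [129,138): 9 bp
  [138,143): 5 bp
  [143,154): 11 bp
  [154,168): 14 bp
  [168,187): 19 bp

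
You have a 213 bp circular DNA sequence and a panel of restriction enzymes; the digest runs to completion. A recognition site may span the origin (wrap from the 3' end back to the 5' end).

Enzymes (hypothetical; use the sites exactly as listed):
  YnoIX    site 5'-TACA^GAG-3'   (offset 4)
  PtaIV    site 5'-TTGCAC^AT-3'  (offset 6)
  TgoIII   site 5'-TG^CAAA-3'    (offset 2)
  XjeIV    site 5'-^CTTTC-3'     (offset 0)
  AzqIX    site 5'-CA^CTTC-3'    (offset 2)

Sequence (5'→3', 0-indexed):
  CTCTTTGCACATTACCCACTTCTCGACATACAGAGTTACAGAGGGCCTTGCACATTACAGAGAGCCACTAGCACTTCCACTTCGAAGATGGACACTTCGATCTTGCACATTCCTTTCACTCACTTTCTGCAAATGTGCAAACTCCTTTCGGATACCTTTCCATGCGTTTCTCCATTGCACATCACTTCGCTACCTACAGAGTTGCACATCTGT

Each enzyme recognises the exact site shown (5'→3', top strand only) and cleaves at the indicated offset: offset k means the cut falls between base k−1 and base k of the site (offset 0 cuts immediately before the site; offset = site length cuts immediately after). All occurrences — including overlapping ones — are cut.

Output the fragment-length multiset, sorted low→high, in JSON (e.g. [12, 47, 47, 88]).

[4,4,6,6,7,7,8,8,8,9,10,11,13,14,14,14,14,15,16,25]

Site scan:
  YnoIX TACAGAG/4: at [28, 36, 55, 194] ⇒ [32, 40, 59, 198]
  PtaIV TTGCACAT/6: at [4, 47, 102, 174, 201] ⇒ [10, 53, 108, 180, 207]
  TgoIII TGCAAA/2: at [127, 135] ⇒ [129, 137]
  XjeIV CTTTC/0: at [112, 122, 144, 155] ⇒ [112, 122, 144, 155]
  AzqIX CACTTC/2: at [16, 71, 77, 92, 182] ⇒ [18, 73, 79, 94, 184]

Pooled cuts: [10, 18, 32, 40, 53, 59, 73, 79, 94, 108, 112, 122, 129, 137, 144, 155, 180, 184, 198, 207]

Fragment lengths:
  10→18: 8 bp
  18→32: 14 bp
  32→40: 8 bp
  40→53: 13 bp
  53→59: 6 bp
  59→73: 14 bp
  73→79: 6 bp
  79→94: 15 bp
  94→108: 14 bp
  108→112: 4 bp
  112→122: 10 bp
  122→129: 7 bp
  129→137: 8 bp
  137→144: 7 bp
  144→155: 11 bp
  155→180: 25 bp
  180→184: 4 bp
  184→198: 14 bp
  198→207: 9 bp
  207→10 (wrap): 213-207+10 = 16 bp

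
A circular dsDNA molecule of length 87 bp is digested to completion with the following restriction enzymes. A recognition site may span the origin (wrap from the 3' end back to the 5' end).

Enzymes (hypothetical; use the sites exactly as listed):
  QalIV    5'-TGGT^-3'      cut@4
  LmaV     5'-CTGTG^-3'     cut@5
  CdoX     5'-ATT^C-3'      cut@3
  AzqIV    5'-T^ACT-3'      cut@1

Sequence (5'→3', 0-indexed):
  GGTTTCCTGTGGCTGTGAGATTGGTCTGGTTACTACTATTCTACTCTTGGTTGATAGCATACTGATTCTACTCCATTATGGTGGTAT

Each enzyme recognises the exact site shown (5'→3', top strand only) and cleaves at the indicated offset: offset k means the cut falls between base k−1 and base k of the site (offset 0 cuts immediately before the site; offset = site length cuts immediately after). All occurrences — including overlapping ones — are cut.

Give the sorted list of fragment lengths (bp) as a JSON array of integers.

[1,2,2,3,3,5,5,6,6,7,8,8,9,9,13]

Site scan:
  QalIV TGGT/4: at [21, 26, 47, 78, 81, 86] ⇒ [3, 25, 30, 51, 82, 85]
  LmaV CTGTG/5: at [6, 12] ⇒ [11, 17]
  CdoX ATTC/3: at [37, 64] ⇒ [40, 67]
  AzqIV TACT/1: at [30, 33, 41, 59, 68] ⇒ [31, 34, 42, 60, 69]

Pooled cuts: [3, 11, 17, 25, 30, 31, 34, 40, 42, 51, 60, 67, 69, 82, 85]

Fragments:
  3→11: 8 bp
  11→17: 6 bp
  17→25: 8 bp
  25→30: 5 bp
  30→31: 1 bp
  31→34: 3 bp
  34→40: 6 bp
  40→42: 2 bp
  42→51: 9 bp
  51→60: 9 bp
  60→67: 7 bp
  67→69: 2 bp
  69→82: 13 bp
  82→85: 3 bp
  85→3 (wrap): 87-85+3 = 5 bp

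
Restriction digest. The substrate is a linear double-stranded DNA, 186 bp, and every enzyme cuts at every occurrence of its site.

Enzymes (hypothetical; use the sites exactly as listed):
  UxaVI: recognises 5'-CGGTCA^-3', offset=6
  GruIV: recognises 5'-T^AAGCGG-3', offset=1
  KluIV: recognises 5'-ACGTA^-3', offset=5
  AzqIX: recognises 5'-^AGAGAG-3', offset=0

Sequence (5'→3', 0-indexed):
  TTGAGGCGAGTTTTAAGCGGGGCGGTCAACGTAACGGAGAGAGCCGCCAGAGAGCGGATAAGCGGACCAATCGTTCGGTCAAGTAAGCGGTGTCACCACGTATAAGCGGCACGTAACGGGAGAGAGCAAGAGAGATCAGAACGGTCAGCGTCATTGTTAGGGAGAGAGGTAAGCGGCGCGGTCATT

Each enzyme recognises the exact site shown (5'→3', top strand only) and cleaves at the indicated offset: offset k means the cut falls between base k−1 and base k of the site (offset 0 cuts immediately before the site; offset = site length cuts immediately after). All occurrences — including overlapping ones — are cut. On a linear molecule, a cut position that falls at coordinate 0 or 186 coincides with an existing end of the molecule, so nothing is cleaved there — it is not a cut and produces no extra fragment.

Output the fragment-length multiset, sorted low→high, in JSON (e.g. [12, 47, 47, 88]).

[1,2,3,4,5,5,8,8,11,11,12,14,14,14,15,18,19,22]

Site scan:
  UxaVI (CGGTCA, off=6): starts [22, 75, 141, 178] → cuts [28, 81, 147, 184]
  GruIV (TAAGCGG, off=1): starts [13, 58, 83, 102, 169] → cuts [14, 59, 84, 103, 170]
  KluIV (ACGTA, off=5): starts [28, 97, 110] → cuts [33, 102, 115]
  AzqIX (AGAGAG, off=0): starts [37, 48, 120, 128, 162] → cuts [37, 48, 120, 128, 162]

All cut coordinates (distinct, sorted): [14, 28, 33, 37, 48, 59, 81, 84, 102, 103, 115, 120, 128, 147, 162, 170, 184]

Fragments:
  [0,14): 14 bp
  [14,28): 14 bp
  [28,33): 5 bp
  [33,37): 4 bp
  [37,48): 11 bp
  [48,59): 11 bp
  [59,81): 22 bp
  [81,84): 3 bp
  [84,102): 18 bp
  [102,103): 1 bp
  [103,115): 12 bp
  [115,120): 5 bp
  [120,128): 8 bp
  [128,147): 19 bp
  [147,162): 15 bp
  [162,170): 8 bp
  [170,184): 14 bp
  [184,186): 2 bp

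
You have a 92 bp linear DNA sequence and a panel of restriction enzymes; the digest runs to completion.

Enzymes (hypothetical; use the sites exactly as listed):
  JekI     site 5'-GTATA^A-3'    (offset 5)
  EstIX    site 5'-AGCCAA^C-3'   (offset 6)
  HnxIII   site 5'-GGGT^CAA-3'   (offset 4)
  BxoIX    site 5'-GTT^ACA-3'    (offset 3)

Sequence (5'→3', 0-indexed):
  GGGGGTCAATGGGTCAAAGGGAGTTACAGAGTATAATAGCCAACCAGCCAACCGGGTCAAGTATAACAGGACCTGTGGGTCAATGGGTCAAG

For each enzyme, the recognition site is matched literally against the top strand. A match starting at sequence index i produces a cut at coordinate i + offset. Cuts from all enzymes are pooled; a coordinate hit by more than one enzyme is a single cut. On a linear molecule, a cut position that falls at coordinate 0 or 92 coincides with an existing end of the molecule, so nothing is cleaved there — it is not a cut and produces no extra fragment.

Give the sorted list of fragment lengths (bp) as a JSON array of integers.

[4,6,6,8,8,8,8,8,10,11,15]

Site scan:
  JekI GTATAA/5: at [30, 60] ⇒ [35, 65]
  EstIX AGCCAAC/6: at [37, 45] ⇒ [43, 51]
  HnxIII GGGTCAA/4: at [2, 10, 53, 76, 84] ⇒ [6, 14, 57, 80, 88]
  BxoIX GTTACA/3: at [22] ⇒ [25]

Pooled cuts: [6, 14, 25, 35, 43, 51, 57, 65, 80, 88]

Fragments:
  [0,6): 6 bp
  [6,14): 8 bp
  [14,25): 11 bp
  [25,35): 10 bp
  [35,43): 8 bp
  [43,51): 8 bp
  [51,57): 6 bp
  [57,65): 8 bp
  [65,80): 15 bp
  [80,88): 8 bp
  [88,92): 4 bp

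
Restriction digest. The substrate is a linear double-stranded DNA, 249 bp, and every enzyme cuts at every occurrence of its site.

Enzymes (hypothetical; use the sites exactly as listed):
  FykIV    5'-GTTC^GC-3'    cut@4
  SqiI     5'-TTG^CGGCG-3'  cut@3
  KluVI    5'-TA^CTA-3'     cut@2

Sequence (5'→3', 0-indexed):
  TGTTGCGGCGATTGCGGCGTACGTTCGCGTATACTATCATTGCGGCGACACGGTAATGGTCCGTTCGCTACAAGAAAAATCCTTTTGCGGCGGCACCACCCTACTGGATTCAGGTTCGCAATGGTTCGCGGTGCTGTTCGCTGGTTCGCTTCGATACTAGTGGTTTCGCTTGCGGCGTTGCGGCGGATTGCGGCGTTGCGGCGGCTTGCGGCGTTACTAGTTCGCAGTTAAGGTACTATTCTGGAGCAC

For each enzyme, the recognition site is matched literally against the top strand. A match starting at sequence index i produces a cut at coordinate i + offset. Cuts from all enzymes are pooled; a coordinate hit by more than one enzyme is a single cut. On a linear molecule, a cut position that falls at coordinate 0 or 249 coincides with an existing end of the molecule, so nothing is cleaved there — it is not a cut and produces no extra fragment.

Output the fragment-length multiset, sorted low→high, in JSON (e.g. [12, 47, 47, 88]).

Per-enzyme occurrences:
  FykIV GTTCGC/4: at [22, 62, 113, 123, 135, 143, 219] ⇒ [26, 66, 117, 127, 139, 147, 223]
  SqiI TTGCGGCG/3: at [2, 11, 39, 84, 169, 177, 187, 195, 205] ⇒ [5, 14, 42, 87, 172, 180, 190, 198, 208]
  KluVI TACTA/2: at [31, 154, 214, 233] ⇒ [33, 156, 216, 235]

All cut coordinates (distinct, sorted): [5, 14, 26, 33, 42, 66, 87, 117, 127, 139, 147, 156, 172, 180, 190, 198, 208, 216, 223, 235]

Fragments:
  [0,5): 5 bp
  [5,14): 9 bp
  [14,26): 12 bp
  [26,33): 7 bp
  [33,42): 9 bp
  [42,66): 24 bp
  [66,87): 21 bp
  [87,117): 30 bp
  [117,127): 10 bp
  [127,139): 12 bp
  [139,147): 8 bp
  [147,156): 9 bp
  [156,172): 16 bp
  [172,180): 8 bp
  [180,190): 10 bp
  [190,198): 8 bp
  [198,208): 10 bp
  [208,216): 8 bp
  [216,223): 7 bp
  [223,235): 12 bp
  [235,249): 14 bp

[5,7,7,8,8,8,8,9,9,9,10,10,10,12,12,12,14,16,21,24,30]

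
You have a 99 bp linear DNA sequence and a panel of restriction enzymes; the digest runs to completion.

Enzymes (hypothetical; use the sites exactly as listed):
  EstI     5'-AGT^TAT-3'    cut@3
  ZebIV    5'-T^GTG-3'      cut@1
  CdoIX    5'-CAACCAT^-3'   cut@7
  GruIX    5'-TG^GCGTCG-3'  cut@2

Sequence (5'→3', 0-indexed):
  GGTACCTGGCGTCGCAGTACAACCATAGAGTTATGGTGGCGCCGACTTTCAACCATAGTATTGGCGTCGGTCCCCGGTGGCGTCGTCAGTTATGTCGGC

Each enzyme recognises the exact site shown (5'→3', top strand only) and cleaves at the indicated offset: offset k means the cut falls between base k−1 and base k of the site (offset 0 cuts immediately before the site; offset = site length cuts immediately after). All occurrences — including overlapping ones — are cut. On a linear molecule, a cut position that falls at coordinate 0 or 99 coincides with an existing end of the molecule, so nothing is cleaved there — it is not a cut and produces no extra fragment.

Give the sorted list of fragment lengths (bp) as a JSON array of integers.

[5,7,8,9,11,16,18,25]

Site scan:
  EstI (AGTTAT, off=3): starts [28, 87] → cuts [31, 90]
  ZebIV (TGTG, off=1): no sites
  CdoIX (CAACCAT, off=7): starts [19, 49] → cuts [26, 56]
  GruIX (TGGCGTCG, off=2): starts [6, 61, 77] → cuts [8, 63, 79]

Pooled cuts: [8, 26, 31, 56, 63, 79, 90]

Fragment lengths:
  [0,8): 8 bp
  [8,26): 18 bp
  [26,31): 5 bp
  [31,56): 25 bp
  [56,63): 7 bp
  [63,79): 16 bp
  [79,90): 11 bp
  [90,99): 9 bp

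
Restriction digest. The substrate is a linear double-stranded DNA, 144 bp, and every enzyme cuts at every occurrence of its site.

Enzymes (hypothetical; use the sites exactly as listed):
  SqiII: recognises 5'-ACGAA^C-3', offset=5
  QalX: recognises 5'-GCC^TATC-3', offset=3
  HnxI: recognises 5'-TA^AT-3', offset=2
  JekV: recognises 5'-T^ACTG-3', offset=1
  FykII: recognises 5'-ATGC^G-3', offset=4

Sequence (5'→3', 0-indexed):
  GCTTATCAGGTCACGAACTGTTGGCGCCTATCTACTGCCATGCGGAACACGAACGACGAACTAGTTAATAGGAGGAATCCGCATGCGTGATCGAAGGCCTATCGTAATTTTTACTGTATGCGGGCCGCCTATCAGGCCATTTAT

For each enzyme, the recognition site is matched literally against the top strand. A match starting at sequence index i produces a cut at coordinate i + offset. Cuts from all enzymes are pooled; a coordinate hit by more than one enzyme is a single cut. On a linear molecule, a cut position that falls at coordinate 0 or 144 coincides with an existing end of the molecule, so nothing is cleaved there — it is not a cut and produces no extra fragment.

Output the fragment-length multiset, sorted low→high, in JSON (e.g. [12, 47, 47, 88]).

Per-enzyme occurrences:
  SqiII ACGAAC/5: at [12, 48, 55] ⇒ [17, 53, 60]
  QalX GCCTATC/3: at [25, 96, 126] ⇒ [28, 99, 129]
  HnxI TAAT/2: at [65, 104] ⇒ [67, 106]
  JekV TACTG/1: at [32, 111] ⇒ [33, 112]
  FykII ATGCG/4: at [39, 82, 117] ⇒ [43, 86, 121]

All cut coordinates (distinct, sorted): [17, 28, 33, 43, 53, 60, 67, 86, 99, 106, 112, 121, 129]

Fragments:
  [0,17): 17 bp
  [17,28): 11 bp
  [28,33): 5 bp
  [33,43): 10 bp
  [43,53): 10 bp
  [53,60): 7 bp
  [60,67): 7 bp
  [67,86): 19 bp
  [86,99): 13 bp
  [99,106): 7 bp
  [106,112): 6 bp
  [112,121): 9 bp
  [121,129): 8 bp
  [129,144): 15 bp

[5,6,7,7,7,8,9,10,10,11,13,15,17,19]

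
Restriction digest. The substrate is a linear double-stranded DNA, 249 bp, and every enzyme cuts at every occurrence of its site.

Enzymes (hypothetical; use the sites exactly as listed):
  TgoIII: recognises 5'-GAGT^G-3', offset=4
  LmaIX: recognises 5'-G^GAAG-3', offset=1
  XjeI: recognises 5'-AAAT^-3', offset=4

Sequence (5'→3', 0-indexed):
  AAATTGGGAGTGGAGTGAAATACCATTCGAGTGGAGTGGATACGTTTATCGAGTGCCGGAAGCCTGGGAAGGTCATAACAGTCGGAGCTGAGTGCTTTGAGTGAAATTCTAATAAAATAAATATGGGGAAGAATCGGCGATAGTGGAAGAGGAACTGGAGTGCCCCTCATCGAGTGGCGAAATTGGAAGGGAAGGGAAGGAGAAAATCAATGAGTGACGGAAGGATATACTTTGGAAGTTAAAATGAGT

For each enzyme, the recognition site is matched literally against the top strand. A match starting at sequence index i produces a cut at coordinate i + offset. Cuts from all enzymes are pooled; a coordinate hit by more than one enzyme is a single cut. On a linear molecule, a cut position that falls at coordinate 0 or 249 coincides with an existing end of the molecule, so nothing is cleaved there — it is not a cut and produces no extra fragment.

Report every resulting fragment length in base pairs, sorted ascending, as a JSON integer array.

Per-enzyme occurrences:
  TgoIII GAGTG/4: at [7, 12, 28, 33, 50, 89, 98, 157, 171, 211] ⇒ [11, 16, 32, 37, 54, 93, 102, 161, 175, 215]
  LmaIX GGAAG/1: at [57, 66, 126, 144, 184, 189, 194, 218, 233] ⇒ [58, 67, 127, 145, 185, 190, 195, 219, 234]
  XjeI AAAT/4: at [0, 17, 103, 114, 118, 179, 203, 241] ⇒ [4, 21, 107, 118, 122, 183, 207, 245]

Pooled cuts: [4, 11, 16, 21, 32, 37, 54, 58, 67, 93, 102, 107, 118, 122, 127, 145, 161, 175, 183, 185, 190, 195, 207, 215, 219, 234, 245]

Fragment lengths:
  [0,4): 4 bp
  [4,11): 7 bp
  [11,16): 5 bp
  [16,21): 5 bp
  [21,32): 11 bp
  [32,37): 5 bp
  [37,54): 17 bp
  [54,58): 4 bp
  [58,67): 9 bp
  [67,93): 26 bp
  [93,102): 9 bp
  [102,107): 5 bp
  [107,118): 11 bp
  [118,122): 4 bp
  [122,127): 5 bp
  [127,145): 18 bp
  [145,161): 16 bp
  [161,175): 14 bp
  [175,183): 8 bp
  [183,185): 2 bp
  [185,190): 5 bp
  [190,195): 5 bp
  [195,207): 12 bp
  [207,215): 8 bp
  [215,219): 4 bp
  [219,234): 15 bp
  [234,245): 11 bp
  [245,249): 4 bp

[2,4,4,4,4,4,5,5,5,5,5,5,5,7,8,8,9,9,11,11,11,12,14,15,16,17,18,26]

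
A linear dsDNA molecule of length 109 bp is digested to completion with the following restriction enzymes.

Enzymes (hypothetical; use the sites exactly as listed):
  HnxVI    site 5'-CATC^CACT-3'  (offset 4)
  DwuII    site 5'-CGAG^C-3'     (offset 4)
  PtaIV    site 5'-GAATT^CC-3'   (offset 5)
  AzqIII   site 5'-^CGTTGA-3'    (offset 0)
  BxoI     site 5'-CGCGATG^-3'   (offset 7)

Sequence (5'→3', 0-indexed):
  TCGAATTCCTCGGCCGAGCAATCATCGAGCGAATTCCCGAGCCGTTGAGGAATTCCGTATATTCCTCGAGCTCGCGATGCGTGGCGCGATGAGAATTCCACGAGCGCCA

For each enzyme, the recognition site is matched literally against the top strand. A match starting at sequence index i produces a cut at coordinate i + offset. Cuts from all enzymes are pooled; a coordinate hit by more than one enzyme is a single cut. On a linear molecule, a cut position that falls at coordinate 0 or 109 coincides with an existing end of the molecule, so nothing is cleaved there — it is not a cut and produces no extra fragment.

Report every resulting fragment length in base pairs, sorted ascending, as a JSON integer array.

Per-enzyme occurrences:
  HnxVI (CATCCACT, off=4): no sites
  DwuII CGAGC/4: at [14, 25, 37, 66, 100] ⇒ [18, 29, 41, 70, 104]
  PtaIV GAATTCC/5: at [2, 30, 49, 92] ⇒ [7, 35, 54, 97]
  AzqIII CGTTGA/0: at [42] ⇒ [42]
  BxoI CGCGATG/7: at [72, 84] ⇒ [79, 91]

Pooled cuts: [7, 18, 29, 35, 41, 42, 54, 70, 79, 91, 97, 104]

Fragments:
  [0,7): 7 bp
  [7,18): 11 bp
  [18,29): 11 bp
  [29,35): 6 bp
  [35,41): 6 bp
  [41,42): 1 bp
  [42,54): 12 bp
  [54,70): 16 bp
  [70,79): 9 bp
  [79,91): 12 bp
  [91,97): 6 bp
  [97,104): 7 bp
  [104,109): 5 bp

[1,5,6,6,6,7,7,9,11,11,12,12,16]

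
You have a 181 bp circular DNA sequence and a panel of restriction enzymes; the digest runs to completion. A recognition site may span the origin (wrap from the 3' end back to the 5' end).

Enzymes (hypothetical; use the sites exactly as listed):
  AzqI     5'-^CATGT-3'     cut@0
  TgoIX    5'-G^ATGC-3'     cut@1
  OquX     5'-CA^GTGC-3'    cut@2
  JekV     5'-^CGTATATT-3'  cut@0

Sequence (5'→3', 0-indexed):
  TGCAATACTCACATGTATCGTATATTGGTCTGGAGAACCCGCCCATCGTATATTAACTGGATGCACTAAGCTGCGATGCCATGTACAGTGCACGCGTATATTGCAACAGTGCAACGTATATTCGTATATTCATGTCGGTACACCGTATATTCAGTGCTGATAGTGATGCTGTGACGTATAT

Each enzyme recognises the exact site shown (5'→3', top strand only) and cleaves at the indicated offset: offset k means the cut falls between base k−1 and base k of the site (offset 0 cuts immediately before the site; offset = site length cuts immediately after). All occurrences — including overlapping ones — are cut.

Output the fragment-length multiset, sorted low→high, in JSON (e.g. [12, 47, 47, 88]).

[4,6,7,7,8,8,8,9,10,12,13,14,14,15,18,28]

Scan for sites:
  AzqI CATGT/0: at [11, 79, 130] ⇒ [11, 79, 130]
  TgoIX GATGC/1: at [59, 74, 164] ⇒ [60, 75, 165]
  OquX CAGTGC/2: at [85, 106, 151] ⇒ [87, 108, 153]
  JekV CGTATATT/0: at [18, 46, 94, 114, 122, 143, 174] ⇒ [18, 46, 94, 114, 122, 143, 174]

Pooled cuts: [11, 18, 46, 60, 75, 79, 87, 94, 108, 114, 122, 130, 143, 153, 165, 174]

Fragment lengths:
  11→18: 7 bp
  18→46: 28 bp
  46→60: 14 bp
  60→75: 15 bp
  75→79: 4 bp
  79→87: 8 bp
  87→94: 7 bp
  94→108: 14 bp
  108→114: 6 bp
  114→122: 8 bp
  122→130: 8 bp
  130→143: 13 bp
  143→153: 10 bp
  153→165: 12 bp
  165→174: 9 bp
  174→11 (wrap): 181-174+11 = 18 bp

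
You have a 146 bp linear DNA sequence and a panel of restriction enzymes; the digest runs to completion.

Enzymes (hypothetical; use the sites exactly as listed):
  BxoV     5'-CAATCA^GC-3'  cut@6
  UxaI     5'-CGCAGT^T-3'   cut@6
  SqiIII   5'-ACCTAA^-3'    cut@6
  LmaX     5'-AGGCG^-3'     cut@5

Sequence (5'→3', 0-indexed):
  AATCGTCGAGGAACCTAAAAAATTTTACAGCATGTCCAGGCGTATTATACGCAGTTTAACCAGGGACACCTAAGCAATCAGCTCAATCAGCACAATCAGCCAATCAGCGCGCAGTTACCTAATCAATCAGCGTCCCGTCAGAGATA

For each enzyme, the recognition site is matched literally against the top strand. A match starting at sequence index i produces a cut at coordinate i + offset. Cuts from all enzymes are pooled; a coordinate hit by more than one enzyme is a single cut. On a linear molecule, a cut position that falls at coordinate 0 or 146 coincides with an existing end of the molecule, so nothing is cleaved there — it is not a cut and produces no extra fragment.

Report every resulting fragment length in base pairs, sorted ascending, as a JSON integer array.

Per-enzyme occurrences:
  BxoV CAATCAGC/6: at [74, 83, 92, 100, 123] ⇒ [80, 89, 98, 106, 129]
  UxaI CGCAGTT/6: at [49, 109] ⇒ [55, 115]
  SqiIII ACCTAA/6: at [12, 67, 116] ⇒ [18, 73, 122]
  LmaX AGGCG/5: at [37] ⇒ [42]

All cut coordinates (distinct, sorted): [18, 42, 55, 73, 80, 89, 98, 106, 115, 122, 129]

Fragment lengths:
  [0,18): 18 bp
  [18,42): 24 bp
  [42,55): 13 bp
  [55,73): 18 bp
  [73,80): 7 bp
  [80,89): 9 bp
  [89,98): 9 bp
  [98,106): 8 bp
  [106,115): 9 bp
  [115,122): 7 bp
  [122,129): 7 bp
  [129,146): 17 bp

[7,7,7,8,9,9,9,13,17,18,18,24]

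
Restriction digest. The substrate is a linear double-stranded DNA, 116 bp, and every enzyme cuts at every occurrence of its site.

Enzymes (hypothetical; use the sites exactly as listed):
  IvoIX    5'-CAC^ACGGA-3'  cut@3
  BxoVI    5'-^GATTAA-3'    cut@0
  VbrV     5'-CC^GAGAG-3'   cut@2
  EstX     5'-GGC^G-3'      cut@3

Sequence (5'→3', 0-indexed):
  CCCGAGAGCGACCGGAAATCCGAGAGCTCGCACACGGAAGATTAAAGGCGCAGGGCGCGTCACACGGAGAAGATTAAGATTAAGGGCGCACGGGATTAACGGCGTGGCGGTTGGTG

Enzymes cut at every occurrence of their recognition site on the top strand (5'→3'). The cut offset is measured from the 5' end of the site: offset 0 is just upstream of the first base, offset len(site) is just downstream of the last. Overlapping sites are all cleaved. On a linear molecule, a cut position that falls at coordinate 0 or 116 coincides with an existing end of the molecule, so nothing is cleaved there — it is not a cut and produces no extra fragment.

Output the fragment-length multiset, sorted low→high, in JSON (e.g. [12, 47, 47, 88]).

Site scan:
  IvoIX (CACACGGA, off=3): starts [30, 60] → cuts [33, 63]
  BxoVI (GATTAA, off=0): starts [39, 71, 77, 93] → cuts [39, 71, 77, 93]
  VbrV (CCGAGAG, off=2): starts [1, 19] → cuts [3, 21]
  EstX (GGCG, off=3): starts [46, 53, 84, 100, 105] → cuts [49, 56, 87, 103, 108]

All cut coordinates (distinct, sorted): [3, 21, 33, 39, 49, 56, 63, 71, 77, 87, 93, 103, 108]

Fragment lengths:
  [0,3): 3 bp
  [3,21): 18 bp
  [21,33): 12 bp
  [33,39): 6 bp
  [39,49): 10 bp
  [49,56): 7 bp
  [56,63): 7 bp
  [63,71): 8 bp
  [71,77): 6 bp
  [77,87): 10 bp
  [87,93): 6 bp
  [93,103): 10 bp
  [103,108): 5 bp
  [108,116): 8 bp

[3,5,6,6,6,7,7,8,8,10,10,10,12,18]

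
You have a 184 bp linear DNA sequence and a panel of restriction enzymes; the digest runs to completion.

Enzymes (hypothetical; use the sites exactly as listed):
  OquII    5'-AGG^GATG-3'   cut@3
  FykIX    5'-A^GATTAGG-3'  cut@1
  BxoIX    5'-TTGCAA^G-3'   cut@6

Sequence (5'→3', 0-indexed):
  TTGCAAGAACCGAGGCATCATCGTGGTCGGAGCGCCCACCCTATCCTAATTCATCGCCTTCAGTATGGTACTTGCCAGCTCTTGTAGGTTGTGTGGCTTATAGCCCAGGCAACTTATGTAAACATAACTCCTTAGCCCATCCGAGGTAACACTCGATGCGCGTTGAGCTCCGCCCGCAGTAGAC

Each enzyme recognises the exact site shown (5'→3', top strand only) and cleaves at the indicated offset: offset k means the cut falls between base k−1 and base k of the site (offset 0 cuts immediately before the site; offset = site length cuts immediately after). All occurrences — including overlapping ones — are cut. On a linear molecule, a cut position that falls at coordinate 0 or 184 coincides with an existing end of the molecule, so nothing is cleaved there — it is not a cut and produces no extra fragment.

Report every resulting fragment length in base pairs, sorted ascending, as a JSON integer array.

Site scan:
  OquII (AGGGATG, off=3): no sites
  FykIX (AGATTAGG, off=1): no sites
  BxoIX (TTGCAAG, off=6): starts [0] → cuts [6]

All cut coordinates (distinct, sorted): [6]

Fragment lengths:
  [0,6): 6 bp
  [6,184): 178 bp

[6,178]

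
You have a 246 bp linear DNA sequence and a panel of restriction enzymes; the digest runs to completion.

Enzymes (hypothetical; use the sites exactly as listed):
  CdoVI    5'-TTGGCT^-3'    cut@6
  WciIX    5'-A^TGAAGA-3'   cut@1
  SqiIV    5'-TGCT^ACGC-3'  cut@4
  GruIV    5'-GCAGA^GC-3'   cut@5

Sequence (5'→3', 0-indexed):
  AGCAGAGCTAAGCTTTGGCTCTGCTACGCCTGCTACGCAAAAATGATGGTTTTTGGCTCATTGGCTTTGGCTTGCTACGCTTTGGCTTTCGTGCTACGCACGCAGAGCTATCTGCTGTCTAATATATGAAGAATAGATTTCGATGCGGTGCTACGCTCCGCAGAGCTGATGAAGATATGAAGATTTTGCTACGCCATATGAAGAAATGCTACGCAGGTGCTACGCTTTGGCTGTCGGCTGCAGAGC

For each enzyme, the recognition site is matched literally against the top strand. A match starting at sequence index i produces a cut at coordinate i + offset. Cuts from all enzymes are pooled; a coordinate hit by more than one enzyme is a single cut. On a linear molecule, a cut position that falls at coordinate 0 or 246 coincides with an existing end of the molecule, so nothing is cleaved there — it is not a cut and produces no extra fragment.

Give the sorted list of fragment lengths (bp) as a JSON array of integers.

[2,4,5,5,6,6,8,8,8,8,9,11,11,11,11,12,12,12,13,14,20,24,26]

Site scan:
  CdoVI (TTGGCT, off=6): starts [14, 52, 60, 66, 81, 226] → cuts [20, 58, 66, 72, 87, 232]
  WciIX (ATGAAGA, off=1): starts [125, 168, 176, 197] → cuts [126, 169, 177, 198]
  SqiIV (TGCTACGC, off=4): starts [21, 30, 72, 91, 148, 186, 206, 217] → cuts [25, 34, 76, 95, 152, 190, 210, 221]
  GruIV (GCAGAGC, off=5): starts [1, 101, 159, 239] → cuts [6, 106, 164, 244]

All cut coordinates (distinct, sorted): [6, 20, 25, 34, 58, 66, 72, 76, 87, 95, 106, 126, 152, 164, 169, 177, 190, 198, 210, 221, 232, 244]

Fragment lengths:
  [0,6): 6 bp
  [6,20): 14 bp
  [20,25): 5 bp
  [25,34): 9 bp
  [34,58): 24 bp
  [58,66): 8 bp
  [66,72): 6 bp
  [72,76): 4 bp
  [76,87): 11 bp
  [87,95): 8 bp
  [95,106): 11 bp
  [106,126): 20 bp
  [126,152): 26 bp
  [152,164): 12 bp
  [164,169): 5 bp
  [169,177): 8 bp
  [177,190): 13 bp
  [190,198): 8 bp
  [198,210): 12 bp
  [210,221): 11 bp
  [221,232): 11 bp
  [232,244): 12 bp
  [244,246): 2 bp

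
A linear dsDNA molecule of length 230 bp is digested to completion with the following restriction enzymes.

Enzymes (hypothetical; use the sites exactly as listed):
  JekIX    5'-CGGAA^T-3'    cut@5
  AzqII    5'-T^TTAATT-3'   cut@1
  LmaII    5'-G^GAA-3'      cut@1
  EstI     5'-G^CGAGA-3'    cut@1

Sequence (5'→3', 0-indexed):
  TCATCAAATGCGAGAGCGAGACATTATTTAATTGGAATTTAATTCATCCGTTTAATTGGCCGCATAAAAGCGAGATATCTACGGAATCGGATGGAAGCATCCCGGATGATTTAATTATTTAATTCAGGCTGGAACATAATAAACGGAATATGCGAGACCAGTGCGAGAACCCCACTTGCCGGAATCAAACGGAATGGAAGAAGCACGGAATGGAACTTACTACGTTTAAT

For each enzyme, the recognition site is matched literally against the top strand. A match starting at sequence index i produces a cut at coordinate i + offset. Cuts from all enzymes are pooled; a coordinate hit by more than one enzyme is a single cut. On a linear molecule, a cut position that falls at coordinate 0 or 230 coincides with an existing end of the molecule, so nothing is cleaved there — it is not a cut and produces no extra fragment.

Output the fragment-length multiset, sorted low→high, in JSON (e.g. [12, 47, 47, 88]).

Per-enzyme occurrences:
  JekIX (CGGAAT, off=5): starts [81, 143, 179, 189, 205] → cuts [86, 148, 184, 194, 210]
  AzqII (TTTAATT, off=1): starts [26, 37, 50, 109, 117] → cuts [27, 38, 51, 110, 118]
  LmaII (GGAA, off=1): starts [33, 82, 92, 130, 144, 180, 190, 195, 206, 211] → cuts [34, 83, 93, 131, 145, 181, 191, 196, 207, 212]
  EstI (GCGAGA, off=1): starts [9, 15, 69, 151, 162] → cuts [10, 16, 70, 152, 163]

Pooled cuts: [10, 16, 27, 34, 38, 51, 70, 83, 86, 93, 110, 118, 131, 145, 148, 152, 163, 181, 184, 191, 194, 196, 207, 210, 212]

Fragment lengths:
  [0,10): 10 bp
  [10,16): 6 bp
  [16,27): 11 bp
  [27,34): 7 bp
  [34,38): 4 bp
  [38,51): 13 bp
  [51,70): 19 bp
  [70,83): 13 bp
  [83,86): 3 bp
  [86,93): 7 bp
  [93,110): 17 bp
  [110,118): 8 bp
  [118,131): 13 bp
  [131,145): 14 bp
  [145,148): 3 bp
  [148,152): 4 bp
  [152,163): 11 bp
  [163,181): 18 bp
  [181,184): 3 bp
  [184,191): 7 bp
  [191,194): 3 bp
  [194,196): 2 bp
  [196,207): 11 bp
  [207,210): 3 bp
  [210,212): 2 bp
  [212,230): 18 bp

[2,2,3,3,3,3,3,4,4,6,7,7,7,8,10,11,11,11,13,13,13,14,17,18,18,19]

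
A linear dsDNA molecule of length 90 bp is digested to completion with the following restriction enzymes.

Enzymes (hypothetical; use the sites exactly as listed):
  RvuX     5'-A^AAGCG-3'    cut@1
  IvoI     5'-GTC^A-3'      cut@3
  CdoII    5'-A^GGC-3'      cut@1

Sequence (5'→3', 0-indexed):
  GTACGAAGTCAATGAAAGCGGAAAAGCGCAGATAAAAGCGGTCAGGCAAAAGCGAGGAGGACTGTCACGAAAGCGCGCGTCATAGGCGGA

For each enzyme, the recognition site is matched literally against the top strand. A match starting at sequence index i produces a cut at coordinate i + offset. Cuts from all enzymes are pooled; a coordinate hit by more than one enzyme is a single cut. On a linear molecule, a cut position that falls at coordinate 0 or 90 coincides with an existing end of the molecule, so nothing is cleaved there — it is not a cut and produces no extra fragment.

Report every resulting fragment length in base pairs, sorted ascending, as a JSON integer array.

[1,3,4,5,5,6,8,8,10,11,12,17]

Site scan:
  RvuX AAAGCG/1: at [14, 22, 34, 48, 69] ⇒ [15, 23, 35, 49, 70]
  IvoI GTCA/3: at [7, 40, 63, 78] ⇒ [10, 43, 66, 81]
  CdoII AGGC/1: at [43, 83] ⇒ [44, 84]

All cut coordinates (distinct, sorted): [10, 15, 23, 35, 43, 44, 49, 66, 70, 81, 84]

Fragments:
  [0,10): 10 bp
  [10,15): 5 bp
  [15,23): 8 bp
  [23,35): 12 bp
  [35,43): 8 bp
  [43,44): 1 bp
  [44,49): 5 bp
  [49,66): 17 bp
  [66,70): 4 bp
  [70,81): 11 bp
  [81,84): 3 bp
  [84,90): 6 bp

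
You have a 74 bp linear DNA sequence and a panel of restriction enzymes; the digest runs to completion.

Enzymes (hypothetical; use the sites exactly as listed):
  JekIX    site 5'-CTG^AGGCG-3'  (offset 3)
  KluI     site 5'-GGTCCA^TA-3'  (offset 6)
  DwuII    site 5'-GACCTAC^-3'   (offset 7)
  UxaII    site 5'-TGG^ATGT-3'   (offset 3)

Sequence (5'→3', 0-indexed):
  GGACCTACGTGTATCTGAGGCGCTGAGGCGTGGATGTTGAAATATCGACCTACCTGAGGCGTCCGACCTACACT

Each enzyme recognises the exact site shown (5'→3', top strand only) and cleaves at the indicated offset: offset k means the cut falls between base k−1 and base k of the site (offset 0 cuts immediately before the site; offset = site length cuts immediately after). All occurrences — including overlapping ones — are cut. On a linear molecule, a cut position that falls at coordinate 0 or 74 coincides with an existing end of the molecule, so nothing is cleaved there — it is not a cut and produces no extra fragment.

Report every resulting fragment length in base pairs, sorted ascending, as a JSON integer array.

Site scan:
  JekIX CTGAGGCG/3: at [14, 22, 53] ⇒ [17, 25, 56]
  KluI (GGTCCATA, off=6): no sites
  DwuII GACCTAC/7: at [1, 46, 64] ⇒ [8, 53, 71]
  UxaII TGGATGT/3: at [30] ⇒ [33]

Pooled cuts: [8, 17, 25, 33, 53, 56, 71]

Fragments:
  [0,8): 8 bp
  [8,17): 9 bp
  [17,25): 8 bp
  [25,33): 8 bp
  [33,53): 20 bp
  [53,56): 3 bp
  [56,71): 15 bp
  [71,74): 3 bp

[3,3,8,8,8,9,15,20]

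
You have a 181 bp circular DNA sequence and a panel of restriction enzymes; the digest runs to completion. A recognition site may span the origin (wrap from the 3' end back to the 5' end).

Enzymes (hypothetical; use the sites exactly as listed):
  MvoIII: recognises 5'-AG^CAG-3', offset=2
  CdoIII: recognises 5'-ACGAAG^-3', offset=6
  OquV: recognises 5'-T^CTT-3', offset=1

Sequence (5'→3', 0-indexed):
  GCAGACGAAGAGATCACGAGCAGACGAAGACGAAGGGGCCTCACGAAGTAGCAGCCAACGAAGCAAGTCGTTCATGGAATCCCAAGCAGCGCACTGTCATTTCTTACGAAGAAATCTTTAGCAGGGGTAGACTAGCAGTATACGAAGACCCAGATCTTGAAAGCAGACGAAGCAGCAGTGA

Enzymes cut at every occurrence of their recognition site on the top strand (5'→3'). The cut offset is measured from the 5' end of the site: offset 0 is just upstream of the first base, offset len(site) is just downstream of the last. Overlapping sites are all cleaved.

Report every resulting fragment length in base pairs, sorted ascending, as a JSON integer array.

[3,3,4,6,6,7,8,8,9,9,9,9,10,12,12,13,14,16,23]

Scan for sites:
  MvoIII AGCAG/2: at [18, 49, 84, 119, 133, 161, 170, 173, 180] ⇒ [1, 20, 51, 86, 121, 135, 163, 172, 175]
  CdoIII ACGAAG/6: at [4, 23, 29, 42, 57, 105, 141, 166] ⇒ [10, 29, 35, 48, 63, 111, 147, 172]
  OquV TCTT/1: at [101, 114, 154] ⇒ [102, 115, 155]

Pooled cuts: [1, 10, 20, 29, 35, 48, 51, 63, 86, 102, 111, 115, 121, 135, 147, 155, 163, 172, 175]

Fragment lengths:
  1→10: 9 bp
  10→20: 10 bp
  20→29: 9 bp
  29→35: 6 bp
  35→48: 13 bp
  48→51: 3 bp
  51→63: 12 bp
  63→86: 23 bp
  86→102: 16 bp
  102→111: 9 bp
  111→115: 4 bp
  115→121: 6 bp
  121→135: 14 bp
  135→147: 12 bp
  147→155: 8 bp
  155→163: 8 bp
  163→172: 9 bp
  172→175: 3 bp
  175→1 (wrap): 181-175+1 = 7 bp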